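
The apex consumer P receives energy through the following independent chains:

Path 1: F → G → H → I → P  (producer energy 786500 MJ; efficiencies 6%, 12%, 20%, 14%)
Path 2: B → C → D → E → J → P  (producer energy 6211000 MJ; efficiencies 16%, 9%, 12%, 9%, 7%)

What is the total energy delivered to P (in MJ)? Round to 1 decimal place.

Path 1: 786500 × 0.06 × 0.12 × 0.2 × 0.14 = 158.5584 MJ
Path 2: 6211000 × 0.16 × 0.09 × 0.12 × 0.09 × 0.07 = 67.6154304 MJ
Total at P: 158.5584 + 67.6154304 = 226.1738304 MJ

226.2 MJ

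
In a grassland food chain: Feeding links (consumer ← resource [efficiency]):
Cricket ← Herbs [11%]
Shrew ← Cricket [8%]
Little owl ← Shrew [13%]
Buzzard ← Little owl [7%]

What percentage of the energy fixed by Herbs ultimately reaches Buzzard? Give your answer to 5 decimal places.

0.00801%

Product of link efficiencies: 0.11 × 0.08 × 0.13 × 0.07 = 0.00008008
As a percentage: 0.00008008 × 100 = 0.00801%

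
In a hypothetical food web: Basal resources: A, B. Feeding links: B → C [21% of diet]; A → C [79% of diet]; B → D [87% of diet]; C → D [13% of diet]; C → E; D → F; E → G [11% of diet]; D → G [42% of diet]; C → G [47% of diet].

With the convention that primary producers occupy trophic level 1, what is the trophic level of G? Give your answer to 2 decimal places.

C: 1 + (0.21×1 + 0.79×1) = 2
D: 1 + (0.87×1 + 0.13×2) = 2.13
E: 1 + 2 = 3
F: 1 + 2.13 = 3.13
G: 1 + (0.11×3 + 0.42×2.13 + 0.47×2) = 3.1646

3.16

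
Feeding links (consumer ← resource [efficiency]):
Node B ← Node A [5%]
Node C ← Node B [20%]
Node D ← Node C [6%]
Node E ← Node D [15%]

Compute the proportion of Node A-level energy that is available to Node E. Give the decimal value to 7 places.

Product of link efficiencies: 0.05 × 0.2 × 0.06 × 0.15 = 0.00009

0.0000900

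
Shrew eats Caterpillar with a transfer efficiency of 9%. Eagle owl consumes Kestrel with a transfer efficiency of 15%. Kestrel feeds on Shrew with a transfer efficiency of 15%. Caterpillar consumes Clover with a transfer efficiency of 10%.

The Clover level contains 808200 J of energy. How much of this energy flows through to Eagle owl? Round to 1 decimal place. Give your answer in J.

Caterpillar: 808200 × 0.1 = 80820 J
Shrew: 80820 × 0.09 = 7273.8 J
Kestrel: 7273.8 × 0.15 = 1091.07 J
Eagle owl: 1091.07 × 0.15 = 163.6605 J

163.7 J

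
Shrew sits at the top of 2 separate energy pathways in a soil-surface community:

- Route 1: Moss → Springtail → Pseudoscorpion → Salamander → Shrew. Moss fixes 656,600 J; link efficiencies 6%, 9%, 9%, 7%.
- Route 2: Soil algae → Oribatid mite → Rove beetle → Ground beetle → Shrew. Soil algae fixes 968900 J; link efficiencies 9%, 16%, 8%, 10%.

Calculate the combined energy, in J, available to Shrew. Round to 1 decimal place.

134.0 J

Route 1: 656600 × 0.06 × 0.09 × 0.09 × 0.07 = 22.337532 J
Route 2: 968900 × 0.09 × 0.16 × 0.08 × 0.1 = 111.61728 J
Total at Shrew: 22.337532 + 111.61728 = 133.954812 J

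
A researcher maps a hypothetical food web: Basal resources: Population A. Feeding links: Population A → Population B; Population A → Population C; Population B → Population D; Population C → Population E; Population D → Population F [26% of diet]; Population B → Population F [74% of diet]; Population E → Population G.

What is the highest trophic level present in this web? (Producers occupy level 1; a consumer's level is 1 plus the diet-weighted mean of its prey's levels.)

4

Population B: 1 + 1 = 2
Population C: 1 + 1 = 2
Population D: 1 + 2 = 3
Population E: 1 + 2 = 3
Population F: 1 + (0.26×3 + 0.74×2) = 3.26
Population G: 1 + 3 = 4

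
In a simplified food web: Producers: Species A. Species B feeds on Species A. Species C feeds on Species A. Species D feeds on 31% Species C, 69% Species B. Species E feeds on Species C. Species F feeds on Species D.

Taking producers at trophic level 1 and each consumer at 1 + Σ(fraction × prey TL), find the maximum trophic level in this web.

Species B: 1 + 1 = 2
Species C: 1 + 1 = 2
Species D: 1 + (0.31×2 + 0.69×2) = 3
Species E: 1 + 2 = 3
Species F: 1 + 3 = 4

4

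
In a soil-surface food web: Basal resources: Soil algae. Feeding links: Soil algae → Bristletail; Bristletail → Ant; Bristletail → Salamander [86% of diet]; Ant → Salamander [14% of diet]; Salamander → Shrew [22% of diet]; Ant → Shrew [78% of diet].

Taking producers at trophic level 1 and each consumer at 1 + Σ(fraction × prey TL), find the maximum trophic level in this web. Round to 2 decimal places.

4.03

Bristletail: 1 + 1 = 2
Ant: 1 + 2 = 3
Salamander: 1 + (0.86×2 + 0.14×3) = 3.14
Shrew: 1 + (0.22×3.14 + 0.78×3) = 4.0308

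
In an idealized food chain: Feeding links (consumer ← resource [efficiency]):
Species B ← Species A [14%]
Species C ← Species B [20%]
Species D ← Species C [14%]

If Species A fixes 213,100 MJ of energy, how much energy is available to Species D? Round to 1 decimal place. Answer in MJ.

Species B: 213100 × 0.14 = 29834 MJ
Species C: 29834 × 0.2 = 5966.8 MJ
Species D: 5966.8 × 0.14 = 835.352 MJ

835.4 MJ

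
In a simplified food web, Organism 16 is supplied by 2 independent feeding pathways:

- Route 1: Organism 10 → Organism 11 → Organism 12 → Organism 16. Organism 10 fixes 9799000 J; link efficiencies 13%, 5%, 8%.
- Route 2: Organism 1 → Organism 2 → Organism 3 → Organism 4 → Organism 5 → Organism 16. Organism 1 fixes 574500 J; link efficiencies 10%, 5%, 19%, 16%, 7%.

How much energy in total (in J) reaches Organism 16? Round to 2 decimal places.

5101.59 J

Route 1: 9799000 × 0.13 × 0.05 × 0.08 = 5095.48 J
Route 2: 574500 × 0.1 × 0.05 × 0.19 × 0.16 × 0.07 = 6.11268 J
Total at Organism 16: 5095.48 + 6.11268 = 5101.59268 J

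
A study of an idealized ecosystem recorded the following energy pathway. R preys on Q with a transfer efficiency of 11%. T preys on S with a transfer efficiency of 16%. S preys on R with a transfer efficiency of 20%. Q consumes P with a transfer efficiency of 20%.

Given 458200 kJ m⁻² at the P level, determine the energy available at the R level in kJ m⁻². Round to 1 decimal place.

10080.4 kJ m⁻²

Q: 458200 × 0.2 = 91640 kJ m⁻²
R: 91640 × 0.11 = 10080.4 kJ m⁻²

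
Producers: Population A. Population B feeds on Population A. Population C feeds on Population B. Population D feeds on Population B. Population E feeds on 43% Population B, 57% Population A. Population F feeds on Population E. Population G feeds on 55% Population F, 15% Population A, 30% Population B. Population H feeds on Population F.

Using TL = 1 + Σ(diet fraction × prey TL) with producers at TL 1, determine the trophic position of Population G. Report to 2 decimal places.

3.64

Population B: 1 + 1 = 2
Population C: 1 + 2 = 3
Population D: 1 + 2 = 3
Population E: 1 + (0.43×2 + 0.57×1) = 2.43
Population F: 1 + 2.43 = 3.43
Population G: 1 + (0.55×3.43 + 0.15×1 + 0.3×2) = 3.6365
Population H: 1 + 3.43 = 4.43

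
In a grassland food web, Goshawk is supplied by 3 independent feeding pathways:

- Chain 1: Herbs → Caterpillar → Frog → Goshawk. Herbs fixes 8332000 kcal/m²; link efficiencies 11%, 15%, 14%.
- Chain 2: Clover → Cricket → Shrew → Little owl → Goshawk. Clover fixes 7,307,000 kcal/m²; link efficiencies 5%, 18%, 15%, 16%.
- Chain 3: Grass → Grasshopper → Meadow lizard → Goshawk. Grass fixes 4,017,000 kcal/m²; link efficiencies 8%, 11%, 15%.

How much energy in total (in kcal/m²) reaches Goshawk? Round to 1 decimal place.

Chain 1: 8332000 × 0.11 × 0.15 × 0.14 = 19246.92 kcal/m²
Chain 2: 7307000 × 0.05 × 0.18 × 0.15 × 0.16 = 1578.312 kcal/m²
Chain 3: 4017000 × 0.08 × 0.11 × 0.15 = 5302.44 kcal/m²
Total at Goshawk: 19246.92 + 1578.312 + 5302.44 = 26127.672 kcal/m²

26127.7 kcal/m²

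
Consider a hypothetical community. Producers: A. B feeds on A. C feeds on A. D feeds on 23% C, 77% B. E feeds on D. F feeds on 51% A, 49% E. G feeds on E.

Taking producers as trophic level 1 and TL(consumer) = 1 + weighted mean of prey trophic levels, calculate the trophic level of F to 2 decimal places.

3.47

B: 1 + 1 = 2
C: 1 + 1 = 2
D: 1 + (0.23×2 + 0.77×2) = 3
E: 1 + 3 = 4
F: 1 + (0.51×1 + 0.49×4) = 3.47
G: 1 + 4 = 5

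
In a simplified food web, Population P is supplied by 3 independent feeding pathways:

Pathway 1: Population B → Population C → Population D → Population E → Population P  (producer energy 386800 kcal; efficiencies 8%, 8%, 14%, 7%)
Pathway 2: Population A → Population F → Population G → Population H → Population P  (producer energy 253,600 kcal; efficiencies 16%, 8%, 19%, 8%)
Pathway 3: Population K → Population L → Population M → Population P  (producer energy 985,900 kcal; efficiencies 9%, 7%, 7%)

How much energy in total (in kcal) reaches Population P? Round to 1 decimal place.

508.4 kcal

Pathway 1: 386800 × 0.08 × 0.08 × 0.14 × 0.07 = 24.260096 kcal
Pathway 2: 253600 × 0.16 × 0.08 × 0.19 × 0.08 = 49.340416 kcal
Pathway 3: 985900 × 0.09 × 0.07 × 0.07 = 434.7819 kcal
Total at Population P: 24.260096 + 49.340416 + 434.7819 = 508.382412 kcal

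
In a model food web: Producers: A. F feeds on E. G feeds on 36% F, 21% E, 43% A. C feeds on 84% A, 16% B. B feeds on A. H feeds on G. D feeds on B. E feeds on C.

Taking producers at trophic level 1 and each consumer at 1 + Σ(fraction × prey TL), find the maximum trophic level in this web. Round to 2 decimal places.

4.59

B: 1 + 1 = 2
C: 1 + (0.84×1 + 0.16×2) = 2.16
D: 1 + 2 = 3
E: 1 + 2.16 = 3.16
F: 1 + 3.16 = 4.16
G: 1 + (0.36×4.16 + 0.21×3.16 + 0.43×1) = 3.5912
H: 1 + 3.5912 = 4.5912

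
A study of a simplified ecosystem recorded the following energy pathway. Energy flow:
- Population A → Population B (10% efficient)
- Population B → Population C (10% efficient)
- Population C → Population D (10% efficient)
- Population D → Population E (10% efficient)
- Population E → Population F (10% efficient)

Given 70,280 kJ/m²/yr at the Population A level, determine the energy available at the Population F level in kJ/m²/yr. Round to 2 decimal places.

0.70 kJ/m²/yr

Population B: 70280 × 0.1 = 7028 kJ/m²/yr
Population C: 7028 × 0.1 = 702.8 kJ/m²/yr
Population D: 702.8 × 0.1 = 70.28 kJ/m²/yr
Population E: 70.28 × 0.1 = 7.028 kJ/m²/yr
Population F: 7.028 × 0.1 = 0.7028 kJ/m²/yr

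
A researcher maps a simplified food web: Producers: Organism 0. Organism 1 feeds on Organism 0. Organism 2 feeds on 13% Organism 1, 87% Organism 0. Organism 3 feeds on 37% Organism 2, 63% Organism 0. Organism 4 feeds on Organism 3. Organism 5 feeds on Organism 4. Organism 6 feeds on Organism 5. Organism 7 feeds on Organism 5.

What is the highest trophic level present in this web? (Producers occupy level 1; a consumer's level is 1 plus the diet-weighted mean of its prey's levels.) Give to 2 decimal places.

Organism 1: 1 + 1 = 2
Organism 2: 1 + (0.13×2 + 0.87×1) = 2.13
Organism 3: 1 + (0.37×2.13 + 0.63×1) = 2.4181
Organism 4: 1 + 2.4181 = 3.4181
Organism 5: 1 + 3.4181 = 4.4181
Organism 6: 1 + 4.4181 = 5.4181
Organism 7: 1 + 4.4181 = 5.4181

5.42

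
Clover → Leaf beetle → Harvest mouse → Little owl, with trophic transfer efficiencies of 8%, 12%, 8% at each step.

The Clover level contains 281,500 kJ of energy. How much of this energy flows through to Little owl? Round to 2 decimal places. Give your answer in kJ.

Leaf beetle: 281500 × 0.08 = 22520 kJ
Harvest mouse: 22520 × 0.12 = 2702.4 kJ
Little owl: 2702.4 × 0.08 = 216.192 kJ

216.19 kJ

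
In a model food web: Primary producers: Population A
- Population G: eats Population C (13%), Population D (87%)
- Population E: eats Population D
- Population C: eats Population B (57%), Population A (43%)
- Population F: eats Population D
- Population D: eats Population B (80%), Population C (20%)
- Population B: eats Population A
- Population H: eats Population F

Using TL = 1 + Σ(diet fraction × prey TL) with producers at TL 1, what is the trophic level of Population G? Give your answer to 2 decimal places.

4.04

Population B: 1 + 1 = 2
Population C: 1 + (0.57×2 + 0.43×1) = 2.57
Population D: 1 + (0.8×2 + 0.2×2.57) = 3.114
Population E: 1 + 3.114 = 4.114
Population F: 1 + 3.114 = 4.114
Population G: 1 + (0.13×2.57 + 0.87×3.114) = 4.04328
Population H: 1 + 4.114 = 5.114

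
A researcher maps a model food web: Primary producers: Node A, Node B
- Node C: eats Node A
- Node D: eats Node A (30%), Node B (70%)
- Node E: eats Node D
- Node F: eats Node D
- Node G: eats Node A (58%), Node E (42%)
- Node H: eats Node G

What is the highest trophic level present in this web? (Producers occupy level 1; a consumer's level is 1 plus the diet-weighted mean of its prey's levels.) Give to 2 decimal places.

Node C: 1 + 1 = 2
Node D: 1 + (0.3×1 + 0.7×1) = 2
Node E: 1 + 2 = 3
Node F: 1 + 2 = 3
Node G: 1 + (0.58×1 + 0.42×3) = 2.84
Node H: 1 + 2.84 = 3.84

3.84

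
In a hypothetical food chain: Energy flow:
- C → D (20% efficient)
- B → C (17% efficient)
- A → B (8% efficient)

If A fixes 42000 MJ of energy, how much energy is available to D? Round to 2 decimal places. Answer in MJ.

114.24 MJ

B: 42000 × 0.08 = 3360 MJ
C: 3360 × 0.17 = 571.2 MJ
D: 571.2 × 0.2 = 114.24 MJ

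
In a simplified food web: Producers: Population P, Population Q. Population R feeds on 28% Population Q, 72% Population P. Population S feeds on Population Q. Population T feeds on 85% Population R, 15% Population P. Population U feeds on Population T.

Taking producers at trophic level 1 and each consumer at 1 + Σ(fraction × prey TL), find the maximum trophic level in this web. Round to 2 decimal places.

3.85

Population R: 1 + (0.28×1 + 0.72×1) = 2
Population S: 1 + 1 = 2
Population T: 1 + (0.85×2 + 0.15×1) = 2.85
Population U: 1 + 2.85 = 3.85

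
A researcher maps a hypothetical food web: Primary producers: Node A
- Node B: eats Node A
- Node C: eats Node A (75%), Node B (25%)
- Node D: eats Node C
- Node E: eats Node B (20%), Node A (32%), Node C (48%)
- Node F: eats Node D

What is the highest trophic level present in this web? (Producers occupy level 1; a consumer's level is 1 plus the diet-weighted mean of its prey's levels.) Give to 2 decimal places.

Node B: 1 + 1 = 2
Node C: 1 + (0.75×1 + 0.25×2) = 2.25
Node D: 1 + 2.25 = 3.25
Node E: 1 + (0.2×2 + 0.32×1 + 0.48×2.25) = 2.8
Node F: 1 + 3.25 = 4.25

4.25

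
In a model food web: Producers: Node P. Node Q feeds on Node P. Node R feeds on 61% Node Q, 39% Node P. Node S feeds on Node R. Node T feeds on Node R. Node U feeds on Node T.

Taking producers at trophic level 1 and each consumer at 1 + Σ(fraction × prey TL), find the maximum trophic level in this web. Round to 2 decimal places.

Node Q: 1 + 1 = 2
Node R: 1 + (0.61×2 + 0.39×1) = 2.61
Node S: 1 + 2.61 = 3.61
Node T: 1 + 2.61 = 3.61
Node U: 1 + 3.61 = 4.61

4.61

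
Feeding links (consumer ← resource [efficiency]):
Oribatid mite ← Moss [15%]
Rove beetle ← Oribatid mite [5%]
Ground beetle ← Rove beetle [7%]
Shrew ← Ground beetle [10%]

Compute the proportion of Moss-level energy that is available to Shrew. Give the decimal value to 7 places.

0.0000525

Product of link efficiencies: 0.15 × 0.05 × 0.07 × 0.1 = 0.0000525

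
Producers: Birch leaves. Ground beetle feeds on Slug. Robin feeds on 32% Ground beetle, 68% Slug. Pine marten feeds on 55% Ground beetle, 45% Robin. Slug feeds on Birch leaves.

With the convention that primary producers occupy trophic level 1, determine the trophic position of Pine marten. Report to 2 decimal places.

Slug: 1 + 1 = 2
Ground beetle: 1 + 2 = 3
Robin: 1 + (0.32×3 + 0.68×2) = 3.32
Pine marten: 1 + (0.55×3 + 0.45×3.32) = 4.144

4.14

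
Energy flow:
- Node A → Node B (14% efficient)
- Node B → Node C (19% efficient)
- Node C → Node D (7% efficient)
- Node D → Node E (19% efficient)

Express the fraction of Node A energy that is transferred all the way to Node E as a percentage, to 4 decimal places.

Product of link efficiencies: 0.14 × 0.19 × 0.07 × 0.19 = 0.00035378
As a percentage: 0.00035378 × 100 = 0.0354%

0.0354%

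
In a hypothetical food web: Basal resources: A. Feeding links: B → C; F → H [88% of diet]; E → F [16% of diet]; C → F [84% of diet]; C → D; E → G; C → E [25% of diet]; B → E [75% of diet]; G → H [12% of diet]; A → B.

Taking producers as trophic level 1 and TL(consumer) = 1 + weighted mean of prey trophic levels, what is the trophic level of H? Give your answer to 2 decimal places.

B: 1 + 1 = 2
C: 1 + 2 = 3
D: 1 + 3 = 4
E: 1 + (0.75×2 + 0.25×3) = 3.25
F: 1 + (0.16×3.25 + 0.84×3) = 4.04
G: 1 + 3.25 = 4.25
H: 1 + (0.88×4.04 + 0.12×4.25) = 5.0652

5.07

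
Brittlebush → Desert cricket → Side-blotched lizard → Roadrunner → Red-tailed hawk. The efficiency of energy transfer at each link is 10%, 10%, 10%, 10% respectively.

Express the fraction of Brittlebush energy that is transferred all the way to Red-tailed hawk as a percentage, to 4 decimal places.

0.0100%

Product of link efficiencies: 0.1 × 0.1 × 0.1 × 0.1 = 0.0001
As a percentage: 0.0001 × 100 = 0.0100%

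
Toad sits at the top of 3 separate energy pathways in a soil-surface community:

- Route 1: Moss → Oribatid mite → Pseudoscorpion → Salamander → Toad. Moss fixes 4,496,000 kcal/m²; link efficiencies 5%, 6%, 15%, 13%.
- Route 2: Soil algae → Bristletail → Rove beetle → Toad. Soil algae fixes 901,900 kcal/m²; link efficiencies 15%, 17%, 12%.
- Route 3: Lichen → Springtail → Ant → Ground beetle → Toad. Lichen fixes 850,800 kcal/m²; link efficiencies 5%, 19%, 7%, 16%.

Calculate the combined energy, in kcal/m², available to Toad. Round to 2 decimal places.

3113.36 kcal/m²

Route 1: 4496000 × 0.05 × 0.06 × 0.15 × 0.13 = 263.016 kcal/m²
Route 2: 901900 × 0.15 × 0.17 × 0.12 = 2759.814 kcal/m²
Route 3: 850800 × 0.05 × 0.19 × 0.07 × 0.16 = 90.52512 kcal/m²
Total at Toad: 263.016 + 2759.814 + 90.52512 = 3113.35512 kcal/m²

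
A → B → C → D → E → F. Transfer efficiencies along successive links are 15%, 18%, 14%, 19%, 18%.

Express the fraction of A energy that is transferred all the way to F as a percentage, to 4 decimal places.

Product of link efficiencies: 0.15 × 0.18 × 0.14 × 0.19 × 0.18 = 0.000129276
As a percentage: 0.000129276 × 100 = 0.0129%

0.0129%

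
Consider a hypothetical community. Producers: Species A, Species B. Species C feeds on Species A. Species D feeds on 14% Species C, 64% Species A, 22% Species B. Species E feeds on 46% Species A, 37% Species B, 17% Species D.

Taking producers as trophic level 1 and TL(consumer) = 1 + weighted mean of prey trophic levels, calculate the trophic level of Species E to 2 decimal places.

2.19

Species C: 1 + 1 = 2
Species D: 1 + (0.14×2 + 0.64×1 + 0.22×1) = 2.14
Species E: 1 + (0.46×1 + 0.37×1 + 0.17×2.14) = 2.1938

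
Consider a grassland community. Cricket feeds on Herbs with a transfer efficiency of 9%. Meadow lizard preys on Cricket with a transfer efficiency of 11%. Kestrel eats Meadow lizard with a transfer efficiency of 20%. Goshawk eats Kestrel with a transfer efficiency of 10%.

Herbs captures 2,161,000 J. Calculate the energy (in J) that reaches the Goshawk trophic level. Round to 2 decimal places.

427.88 J

Cricket: 2161000 × 0.09 = 194490 J
Meadow lizard: 194490 × 0.11 = 21393.9 J
Kestrel: 21393.9 × 0.2 = 4278.78 J
Goshawk: 4278.78 × 0.1 = 427.878 J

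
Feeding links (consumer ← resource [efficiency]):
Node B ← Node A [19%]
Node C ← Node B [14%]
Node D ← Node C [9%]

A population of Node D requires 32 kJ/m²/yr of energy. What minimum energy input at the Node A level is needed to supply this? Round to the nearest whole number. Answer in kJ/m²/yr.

Cumulative transfer efficiency: 0.19 × 0.14 × 0.09 = 0.002394
Node A energy = 32 / 0.002394 = 13367 kJ/m²/yr

13367 kJ/m²/yr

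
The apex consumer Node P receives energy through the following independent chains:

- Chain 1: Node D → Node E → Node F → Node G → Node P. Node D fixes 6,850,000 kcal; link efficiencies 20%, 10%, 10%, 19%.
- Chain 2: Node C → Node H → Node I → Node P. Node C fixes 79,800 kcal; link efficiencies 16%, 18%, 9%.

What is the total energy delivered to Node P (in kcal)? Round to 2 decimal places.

Chain 1: 6850000 × 0.2 × 0.1 × 0.1 × 0.19 = 2603 kcal
Chain 2: 79800 × 0.16 × 0.18 × 0.09 = 206.8416 kcal
Total at Node P: 2603 + 206.8416 = 2809.8416 kcal

2809.84 kcal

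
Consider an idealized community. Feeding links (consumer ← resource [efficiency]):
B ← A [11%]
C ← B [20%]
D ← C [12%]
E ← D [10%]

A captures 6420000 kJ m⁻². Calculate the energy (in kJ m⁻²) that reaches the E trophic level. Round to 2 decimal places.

1694.88 kJ m⁻²

B: 6420000 × 0.11 = 706200 kJ m⁻²
C: 706200 × 0.2 = 141240 kJ m⁻²
D: 141240 × 0.12 = 16948.8 kJ m⁻²
E: 16948.8 × 0.1 = 1694.88 kJ m⁻²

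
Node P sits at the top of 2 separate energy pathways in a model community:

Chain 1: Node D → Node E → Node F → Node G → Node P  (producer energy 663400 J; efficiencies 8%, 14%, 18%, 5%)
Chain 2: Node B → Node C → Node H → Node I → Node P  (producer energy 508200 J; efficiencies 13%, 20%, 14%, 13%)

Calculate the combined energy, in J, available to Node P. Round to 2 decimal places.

307.35 J

Chain 1: 663400 × 0.08 × 0.14 × 0.18 × 0.05 = 66.87072 J
Chain 2: 508200 × 0.13 × 0.2 × 0.14 × 0.13 = 240.48024 J
Total at Node P: 66.87072 + 240.48024 = 307.35096 J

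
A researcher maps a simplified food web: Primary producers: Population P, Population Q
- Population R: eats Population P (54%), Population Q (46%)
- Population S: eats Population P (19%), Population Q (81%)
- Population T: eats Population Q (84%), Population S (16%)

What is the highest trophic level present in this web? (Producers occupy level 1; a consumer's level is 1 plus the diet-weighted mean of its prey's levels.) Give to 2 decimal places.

2.16

Population R: 1 + (0.54×1 + 0.46×1) = 2
Population S: 1 + (0.19×1 + 0.81×1) = 2
Population T: 1 + (0.84×1 + 0.16×2) = 2.16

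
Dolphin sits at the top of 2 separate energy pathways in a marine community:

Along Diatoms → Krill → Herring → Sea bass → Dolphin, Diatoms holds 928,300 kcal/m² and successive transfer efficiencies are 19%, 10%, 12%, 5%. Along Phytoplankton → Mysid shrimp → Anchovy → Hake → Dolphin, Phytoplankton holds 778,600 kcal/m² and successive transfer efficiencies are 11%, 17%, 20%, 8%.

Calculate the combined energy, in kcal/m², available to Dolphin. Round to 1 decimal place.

338.8 kcal/m²

Via Diatoms: 928300 × 0.19 × 0.1 × 0.12 × 0.05 = 105.8262 kcal/m²
Via Phytoplankton: 778600 × 0.11 × 0.17 × 0.2 × 0.08 = 232.95712 kcal/m²
Total at Dolphin: 105.8262 + 232.95712 = 338.78332 kcal/m²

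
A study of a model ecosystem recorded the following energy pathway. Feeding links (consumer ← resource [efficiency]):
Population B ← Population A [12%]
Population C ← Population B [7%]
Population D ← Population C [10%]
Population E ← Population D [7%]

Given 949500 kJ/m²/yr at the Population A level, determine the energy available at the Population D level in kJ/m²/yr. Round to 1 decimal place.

Population B: 949500 × 0.12 = 113940 kJ/m²/yr
Population C: 113940 × 0.07 = 7975.8 kJ/m²/yr
Population D: 7975.8 × 0.1 = 797.58 kJ/m²/yr

797.6 kJ/m²/yr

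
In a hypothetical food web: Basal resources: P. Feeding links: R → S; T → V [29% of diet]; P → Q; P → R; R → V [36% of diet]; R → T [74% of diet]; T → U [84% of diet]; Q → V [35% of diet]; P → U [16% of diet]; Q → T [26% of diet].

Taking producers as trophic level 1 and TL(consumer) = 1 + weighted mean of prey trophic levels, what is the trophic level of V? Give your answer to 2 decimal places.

3.29

Q: 1 + 1 = 2
R: 1 + 1 = 2
S: 1 + 2 = 3
T: 1 + (0.74×2 + 0.26×2) = 3
U: 1 + (0.16×1 + 0.84×3) = 3.68
V: 1 + (0.35×2 + 0.36×2 + 0.29×3) = 3.29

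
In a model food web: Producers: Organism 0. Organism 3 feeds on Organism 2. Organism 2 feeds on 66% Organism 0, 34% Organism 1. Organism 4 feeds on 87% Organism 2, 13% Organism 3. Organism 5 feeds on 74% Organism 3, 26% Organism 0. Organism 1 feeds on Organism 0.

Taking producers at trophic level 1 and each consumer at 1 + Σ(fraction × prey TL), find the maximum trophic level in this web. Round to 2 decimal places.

Organism 1: 1 + 1 = 2
Organism 2: 1 + (0.66×1 + 0.34×2) = 2.34
Organism 3: 1 + 2.34 = 3.34
Organism 4: 1 + (0.87×2.34 + 0.13×3.34) = 3.47
Organism 5: 1 + (0.74×3.34 + 0.26×1) = 3.7316

3.73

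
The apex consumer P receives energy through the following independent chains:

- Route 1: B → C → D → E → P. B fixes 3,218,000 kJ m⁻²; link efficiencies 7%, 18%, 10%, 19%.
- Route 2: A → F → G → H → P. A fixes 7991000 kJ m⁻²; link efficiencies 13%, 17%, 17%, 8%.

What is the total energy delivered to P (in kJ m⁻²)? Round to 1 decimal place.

Route 1: 3218000 × 0.07 × 0.18 × 0.1 × 0.19 = 770.3892 kJ m⁻²
Route 2: 7991000 × 0.13 × 0.17 × 0.17 × 0.08 = 2401.77496 kJ m⁻²
Total at P: 770.3892 + 2401.77496 = 3172.16416 kJ m⁻²

3172.2 kJ m⁻²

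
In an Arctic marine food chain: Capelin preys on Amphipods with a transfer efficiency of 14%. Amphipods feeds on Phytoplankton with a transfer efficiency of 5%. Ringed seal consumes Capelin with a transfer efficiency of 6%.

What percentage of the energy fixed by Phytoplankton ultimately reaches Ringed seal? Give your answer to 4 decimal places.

Product of link efficiencies: 0.05 × 0.14 × 0.06 = 0.00042
As a percentage: 0.00042 × 100 = 0.0420%

0.0420%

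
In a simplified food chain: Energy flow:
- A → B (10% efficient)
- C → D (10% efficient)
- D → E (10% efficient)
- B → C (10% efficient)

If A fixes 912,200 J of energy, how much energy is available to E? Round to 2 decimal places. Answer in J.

B: 912200 × 0.1 = 91220 J
C: 91220 × 0.1 = 9122 J
D: 9122 × 0.1 = 912.2 J
E: 912.2 × 0.1 = 91.22 J

91.22 J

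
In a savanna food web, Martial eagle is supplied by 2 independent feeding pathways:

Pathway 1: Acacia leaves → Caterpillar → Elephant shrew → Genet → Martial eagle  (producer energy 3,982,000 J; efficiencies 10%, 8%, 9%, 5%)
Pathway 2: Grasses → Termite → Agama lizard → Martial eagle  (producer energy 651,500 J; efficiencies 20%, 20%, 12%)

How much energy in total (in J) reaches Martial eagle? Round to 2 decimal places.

Pathway 1: 3982000 × 0.1 × 0.08 × 0.09 × 0.05 = 143.352 J
Pathway 2: 651500 × 0.2 × 0.2 × 0.12 = 3127.2 J
Total at Martial eagle: 143.352 + 3127.2 = 3270.552 J

3270.55 J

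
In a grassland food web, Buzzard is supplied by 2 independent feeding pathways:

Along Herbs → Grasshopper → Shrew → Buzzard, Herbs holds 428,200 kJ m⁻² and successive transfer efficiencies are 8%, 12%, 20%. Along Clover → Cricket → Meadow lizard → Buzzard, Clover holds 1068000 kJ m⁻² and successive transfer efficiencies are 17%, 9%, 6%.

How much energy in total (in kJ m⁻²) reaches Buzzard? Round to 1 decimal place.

Via Herbs: 428200 × 0.08 × 0.12 × 0.2 = 822.144 kJ m⁻²
Via Clover: 1068000 × 0.17 × 0.09 × 0.06 = 980.424 kJ m⁻²
Total at Buzzard: 822.144 + 980.424 = 1802.568 kJ m⁻²

1802.6 kJ m⁻²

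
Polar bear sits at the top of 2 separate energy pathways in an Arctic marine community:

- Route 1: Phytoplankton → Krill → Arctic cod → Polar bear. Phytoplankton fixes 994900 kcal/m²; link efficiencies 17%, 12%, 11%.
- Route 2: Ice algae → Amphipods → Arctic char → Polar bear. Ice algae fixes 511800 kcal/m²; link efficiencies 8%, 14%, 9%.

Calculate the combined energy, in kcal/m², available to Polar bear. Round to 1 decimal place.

Route 1: 994900 × 0.17 × 0.12 × 0.11 = 2232.5556 kcal/m²
Route 2: 511800 × 0.08 × 0.14 × 0.09 = 515.8944 kcal/m²
Total at Polar bear: 2232.5556 + 515.8944 = 2748.45 kcal/m²

2748.5 kcal/m²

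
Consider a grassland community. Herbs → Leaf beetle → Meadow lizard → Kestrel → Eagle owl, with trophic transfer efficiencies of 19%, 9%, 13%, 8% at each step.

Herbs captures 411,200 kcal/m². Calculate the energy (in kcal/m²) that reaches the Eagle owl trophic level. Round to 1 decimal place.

Leaf beetle: 411200 × 0.19 = 78128 kcal/m²
Meadow lizard: 78128 × 0.09 = 7031.52 kcal/m²
Kestrel: 7031.52 × 0.13 = 914.0976 kcal/m²
Eagle owl: 914.0976 × 0.08 = 73.127808 kcal/m²

73.1 kcal/m²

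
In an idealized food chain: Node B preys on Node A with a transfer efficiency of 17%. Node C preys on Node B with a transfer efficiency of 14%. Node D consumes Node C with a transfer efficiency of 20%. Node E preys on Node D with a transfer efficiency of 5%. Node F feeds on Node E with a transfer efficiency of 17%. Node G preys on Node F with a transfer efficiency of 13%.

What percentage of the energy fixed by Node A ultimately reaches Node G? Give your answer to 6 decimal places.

Product of link efficiencies: 0.17 × 0.14 × 0.2 × 0.05 × 0.17 × 0.13 = 0.0000052598
As a percentage: 0.0000052598 × 100 = 0.000526%

0.000526%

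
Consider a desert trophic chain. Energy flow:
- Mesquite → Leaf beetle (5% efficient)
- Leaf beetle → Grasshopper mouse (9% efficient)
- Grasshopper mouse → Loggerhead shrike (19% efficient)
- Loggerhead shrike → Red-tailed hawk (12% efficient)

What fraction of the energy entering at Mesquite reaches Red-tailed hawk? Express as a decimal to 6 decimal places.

Product of link efficiencies: 0.05 × 0.09 × 0.19 × 0.12 = 0.0001026

0.000103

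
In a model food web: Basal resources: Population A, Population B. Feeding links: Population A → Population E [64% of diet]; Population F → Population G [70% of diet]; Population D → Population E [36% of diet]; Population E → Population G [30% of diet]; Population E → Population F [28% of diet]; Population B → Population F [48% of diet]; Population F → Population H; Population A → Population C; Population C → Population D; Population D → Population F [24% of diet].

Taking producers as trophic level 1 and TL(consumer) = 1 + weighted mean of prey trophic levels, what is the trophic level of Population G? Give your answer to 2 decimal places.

3.89

Population C: 1 + 1 = 2
Population D: 1 + 2 = 3
Population E: 1 + (0.64×1 + 0.36×3) = 2.72
Population F: 1 + (0.28×2.72 + 0.48×1 + 0.24×3) = 2.9616
Population G: 1 + (0.3×2.72 + 0.7×2.9616) = 3.88912
Population H: 1 + 2.9616 = 3.9616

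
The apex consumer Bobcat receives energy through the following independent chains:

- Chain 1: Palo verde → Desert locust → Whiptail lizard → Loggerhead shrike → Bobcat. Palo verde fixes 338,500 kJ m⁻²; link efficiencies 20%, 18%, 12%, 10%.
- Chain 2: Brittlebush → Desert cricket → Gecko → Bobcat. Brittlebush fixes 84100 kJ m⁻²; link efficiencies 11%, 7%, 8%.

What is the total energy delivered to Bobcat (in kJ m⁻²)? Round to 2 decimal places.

198.04 kJ m⁻²

Chain 1: 338500 × 0.2 × 0.18 × 0.12 × 0.1 = 146.232 kJ m⁻²
Chain 2: 84100 × 0.11 × 0.07 × 0.08 = 51.8056 kJ m⁻²
Total at Bobcat: 146.232 + 51.8056 = 198.0376 kJ m⁻²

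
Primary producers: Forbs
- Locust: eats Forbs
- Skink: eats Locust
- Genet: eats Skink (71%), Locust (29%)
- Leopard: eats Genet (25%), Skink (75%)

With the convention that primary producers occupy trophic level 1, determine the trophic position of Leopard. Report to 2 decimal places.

4.18

Locust: 1 + 1 = 2
Skink: 1 + 2 = 3
Genet: 1 + (0.71×3 + 0.29×2) = 3.71
Leopard: 1 + (0.25×3.71 + 0.75×3) = 4.1775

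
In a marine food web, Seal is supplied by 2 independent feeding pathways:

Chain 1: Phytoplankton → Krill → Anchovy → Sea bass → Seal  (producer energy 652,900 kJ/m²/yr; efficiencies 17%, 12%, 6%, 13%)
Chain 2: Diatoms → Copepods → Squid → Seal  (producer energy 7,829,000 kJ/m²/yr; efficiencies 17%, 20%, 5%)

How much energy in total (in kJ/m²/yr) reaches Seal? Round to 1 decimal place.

13413.2 kJ/m²/yr

Chain 1: 652900 × 0.17 × 0.12 × 0.06 × 0.13 = 103.889448 kJ/m²/yr
Chain 2: 7829000 × 0.17 × 0.2 × 0.05 = 13309.3 kJ/m²/yr
Total at Seal: 103.889448 + 13309.3 = 13413.189448 kJ/m²/yr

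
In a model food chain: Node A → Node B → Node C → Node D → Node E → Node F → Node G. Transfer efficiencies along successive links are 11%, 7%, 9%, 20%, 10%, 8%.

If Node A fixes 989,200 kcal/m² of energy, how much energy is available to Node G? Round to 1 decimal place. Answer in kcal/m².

1.1 kcal/m²

Node B: 989200 × 0.11 = 108812 kcal/m²
Node C: 108812 × 0.07 = 7616.84 kcal/m²
Node D: 7616.84 × 0.09 = 685.5156 kcal/m²
Node E: 685.5156 × 0.2 = 137.10312 kcal/m²
Node F: 137.10312 × 0.1 = 13.710312 kcal/m²
Node G: 13.710312 × 0.08 = 1.09682496 kcal/m²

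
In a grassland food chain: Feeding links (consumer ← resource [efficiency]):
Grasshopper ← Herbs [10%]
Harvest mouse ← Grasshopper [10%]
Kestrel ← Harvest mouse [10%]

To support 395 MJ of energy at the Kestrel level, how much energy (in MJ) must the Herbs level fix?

Cumulative transfer efficiency: 0.1 × 0.1 × 0.1 = 0.001
Herbs energy = 395 / 0.001 = 395000 MJ

395000 MJ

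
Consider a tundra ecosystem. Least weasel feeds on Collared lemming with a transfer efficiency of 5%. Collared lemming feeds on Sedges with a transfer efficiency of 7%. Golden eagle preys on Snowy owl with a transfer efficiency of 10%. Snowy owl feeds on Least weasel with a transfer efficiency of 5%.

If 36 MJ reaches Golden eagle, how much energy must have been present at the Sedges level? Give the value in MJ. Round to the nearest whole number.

2057143 MJ

Cumulative transfer efficiency: 0.07 × 0.05 × 0.05 × 0.1 = 0.0000175
Sedges energy = 36 / 0.0000175 = 2057143 MJ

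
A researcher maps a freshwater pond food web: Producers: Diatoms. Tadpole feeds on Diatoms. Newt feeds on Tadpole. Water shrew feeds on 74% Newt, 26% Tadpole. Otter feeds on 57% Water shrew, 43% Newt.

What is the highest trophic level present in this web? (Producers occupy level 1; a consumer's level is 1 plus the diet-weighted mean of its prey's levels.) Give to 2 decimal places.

4.42

Tadpole: 1 + 1 = 2
Newt: 1 + 2 = 3
Water shrew: 1 + (0.74×3 + 0.26×2) = 3.74
Otter: 1 + (0.57×3.74 + 0.43×3) = 4.4218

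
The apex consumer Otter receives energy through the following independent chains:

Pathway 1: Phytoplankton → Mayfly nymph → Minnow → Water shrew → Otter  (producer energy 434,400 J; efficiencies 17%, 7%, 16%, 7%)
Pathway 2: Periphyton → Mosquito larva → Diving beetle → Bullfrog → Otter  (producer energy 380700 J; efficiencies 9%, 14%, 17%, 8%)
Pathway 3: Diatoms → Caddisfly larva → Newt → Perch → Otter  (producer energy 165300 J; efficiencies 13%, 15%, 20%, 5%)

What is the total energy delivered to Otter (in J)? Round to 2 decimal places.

Pathway 1: 434400 × 0.17 × 0.07 × 0.16 × 0.07 = 57.896832 J
Pathway 2: 380700 × 0.09 × 0.14 × 0.17 × 0.08 = 65.236752 J
Pathway 3: 165300 × 0.13 × 0.15 × 0.2 × 0.05 = 32.2335 J
Total at Otter: 57.896832 + 65.236752 + 32.2335 = 155.367084 J

155.37 J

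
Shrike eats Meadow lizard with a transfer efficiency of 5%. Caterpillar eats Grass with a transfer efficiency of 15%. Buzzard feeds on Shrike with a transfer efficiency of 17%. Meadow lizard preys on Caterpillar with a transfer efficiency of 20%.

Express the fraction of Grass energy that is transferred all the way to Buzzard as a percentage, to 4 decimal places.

0.0255%

Product of link efficiencies: 0.15 × 0.2 × 0.05 × 0.17 = 0.000255
As a percentage: 0.000255 × 100 = 0.0255%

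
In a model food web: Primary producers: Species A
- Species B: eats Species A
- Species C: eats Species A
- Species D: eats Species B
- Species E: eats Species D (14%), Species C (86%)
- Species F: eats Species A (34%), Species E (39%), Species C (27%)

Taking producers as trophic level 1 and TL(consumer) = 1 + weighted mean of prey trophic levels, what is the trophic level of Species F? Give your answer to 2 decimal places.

3.10

Species B: 1 + 1 = 2
Species C: 1 + 1 = 2
Species D: 1 + 2 = 3
Species E: 1 + (0.14×3 + 0.86×2) = 3.14
Species F: 1 + (0.34×1 + 0.39×3.14 + 0.27×2) = 3.1046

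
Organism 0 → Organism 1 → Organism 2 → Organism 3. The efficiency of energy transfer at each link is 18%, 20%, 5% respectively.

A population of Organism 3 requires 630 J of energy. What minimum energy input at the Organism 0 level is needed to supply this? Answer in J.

350000 J

Cumulative transfer efficiency: 0.18 × 0.2 × 0.05 = 0.0018
Organism 0 energy = 630 / 0.0018 = 350000 J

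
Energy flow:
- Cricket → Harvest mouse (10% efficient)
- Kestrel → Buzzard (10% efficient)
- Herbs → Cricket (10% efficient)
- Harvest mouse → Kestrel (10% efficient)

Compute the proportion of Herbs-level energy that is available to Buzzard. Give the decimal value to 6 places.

Product of link efficiencies: 0.1 × 0.1 × 0.1 × 0.1 = 0.0001

0.000100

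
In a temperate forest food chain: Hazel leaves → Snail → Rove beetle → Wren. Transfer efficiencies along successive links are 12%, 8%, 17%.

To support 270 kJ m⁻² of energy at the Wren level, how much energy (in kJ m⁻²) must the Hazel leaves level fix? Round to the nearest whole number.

165441 kJ m⁻²

Cumulative transfer efficiency: 0.12 × 0.08 × 0.17 = 0.001632
Hazel leaves energy = 270 / 0.001632 = 165441 kJ m⁻²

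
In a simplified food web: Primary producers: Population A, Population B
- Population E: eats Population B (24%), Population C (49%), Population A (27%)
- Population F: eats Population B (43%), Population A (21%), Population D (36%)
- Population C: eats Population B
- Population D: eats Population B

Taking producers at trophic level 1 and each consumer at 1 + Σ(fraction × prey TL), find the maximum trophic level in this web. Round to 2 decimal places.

Population C: 1 + 1 = 2
Population D: 1 + 1 = 2
Population E: 1 + (0.24×1 + 0.49×2 + 0.27×1) = 2.49
Population F: 1 + (0.43×1 + 0.21×1 + 0.36×2) = 2.36

2.49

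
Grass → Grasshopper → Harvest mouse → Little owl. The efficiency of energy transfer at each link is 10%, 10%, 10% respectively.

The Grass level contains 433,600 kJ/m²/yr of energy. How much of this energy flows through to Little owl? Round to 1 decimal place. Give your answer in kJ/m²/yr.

Grasshopper: 433600 × 0.1 = 43360 kJ/m²/yr
Harvest mouse: 43360 × 0.1 = 4336 kJ/m²/yr
Little owl: 4336 × 0.1 = 433.6 kJ/m²/yr

433.6 kJ/m²/yr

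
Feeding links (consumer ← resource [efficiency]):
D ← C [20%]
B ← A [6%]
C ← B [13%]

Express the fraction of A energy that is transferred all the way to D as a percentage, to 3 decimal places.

Product of link efficiencies: 0.06 × 0.13 × 0.2 = 0.00156
As a percentage: 0.00156 × 100 = 0.156%

0.156%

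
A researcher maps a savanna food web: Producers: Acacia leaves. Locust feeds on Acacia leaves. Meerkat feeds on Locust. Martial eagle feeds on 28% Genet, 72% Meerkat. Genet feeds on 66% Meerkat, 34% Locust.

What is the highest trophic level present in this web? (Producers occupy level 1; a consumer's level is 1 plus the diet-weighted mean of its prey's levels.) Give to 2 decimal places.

Locust: 1 + 1 = 2
Meerkat: 1 + 2 = 3
Genet: 1 + (0.66×3 + 0.34×2) = 3.66
Martial eagle: 1 + (0.28×3.66 + 0.72×3) = 4.1848

4.18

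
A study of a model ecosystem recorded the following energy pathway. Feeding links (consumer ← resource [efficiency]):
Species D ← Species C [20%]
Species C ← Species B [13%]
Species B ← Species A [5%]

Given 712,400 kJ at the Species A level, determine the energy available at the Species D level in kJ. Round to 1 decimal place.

926.1 kJ

Species B: 712400 × 0.05 = 35620 kJ
Species C: 35620 × 0.13 = 4630.6 kJ
Species D: 4630.6 × 0.2 = 926.12 kJ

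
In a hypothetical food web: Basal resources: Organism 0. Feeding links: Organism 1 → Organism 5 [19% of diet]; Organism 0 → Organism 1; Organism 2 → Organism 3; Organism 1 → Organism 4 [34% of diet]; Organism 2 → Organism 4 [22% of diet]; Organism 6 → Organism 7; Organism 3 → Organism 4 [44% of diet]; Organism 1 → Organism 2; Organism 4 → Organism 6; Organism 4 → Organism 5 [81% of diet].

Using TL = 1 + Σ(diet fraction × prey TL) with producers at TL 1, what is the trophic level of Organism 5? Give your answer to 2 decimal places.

Organism 1: 1 + 1 = 2
Organism 2: 1 + 2 = 3
Organism 3: 1 + 3 = 4
Organism 4: 1 + (0.44×4 + 0.34×2 + 0.22×3) = 4.1
Organism 5: 1 + (0.19×2 + 0.81×4.1) = 4.701
Organism 6: 1 + 4.1 = 5.1
Organism 7: 1 + 5.1 = 6.1

4.70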